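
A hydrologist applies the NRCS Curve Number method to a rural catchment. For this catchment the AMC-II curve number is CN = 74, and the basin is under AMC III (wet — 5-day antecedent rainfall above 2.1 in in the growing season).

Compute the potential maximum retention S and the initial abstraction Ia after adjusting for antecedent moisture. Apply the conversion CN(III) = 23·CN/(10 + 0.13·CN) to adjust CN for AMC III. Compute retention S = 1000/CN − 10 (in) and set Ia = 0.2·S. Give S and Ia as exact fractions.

CN(III) from CN(II)=74: (23·74)/(10 + 0.13·74) = 85100/981 ≈ 86.748
Retention S: 1000/CN − 10 with CN=86.748 → S = 1300/851 ≈ 1.528 in
Initial abstraction Ia = S/5 = (1300/851)/5 = 260/851 ≈ 0.306 in

S = 1300/851 in ≈ 1.528 in; Ia = 260/851 in ≈ 0.306 in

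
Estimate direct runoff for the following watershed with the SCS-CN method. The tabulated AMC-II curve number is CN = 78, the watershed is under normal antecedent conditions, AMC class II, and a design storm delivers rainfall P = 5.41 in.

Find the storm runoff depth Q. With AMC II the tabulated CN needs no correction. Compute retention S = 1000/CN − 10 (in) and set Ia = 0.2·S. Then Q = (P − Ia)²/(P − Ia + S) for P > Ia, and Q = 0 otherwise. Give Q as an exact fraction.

Q = 357172201/116606100 in ≈ 3.063 in

CN(II) = 78; AMC II needs no correction.
Retention S: 1000/CN − 10 with CN=78.000 → S = 110/39 ≈ 2.821 in
Initial abstraction Ia = S/5 = (110/39)/5 = 22/39 ≈ 0.564 in
Since P=5.410 > Ia=0.564: effective rainfall P−Ia = 18899/3900 in
Q = (18899/3900)²/((18899/3900) + 110/39) = (357172201/15210000)/(29899/3900) = 357172201/116606100 in ≈ 3.063 in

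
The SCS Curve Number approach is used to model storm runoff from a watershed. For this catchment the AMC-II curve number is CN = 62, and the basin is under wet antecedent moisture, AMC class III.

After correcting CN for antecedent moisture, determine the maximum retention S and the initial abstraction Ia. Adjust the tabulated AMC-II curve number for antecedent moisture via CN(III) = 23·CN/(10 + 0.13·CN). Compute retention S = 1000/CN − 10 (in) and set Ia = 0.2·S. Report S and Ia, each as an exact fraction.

S = 1900/713 in ≈ 2.665 in; Ia = 380/713 in ≈ 0.533 in

Adjust CN=62 to AMC III: 23·62/(10 + 0.13·62) → 1426 ÷ (903/50) = 71300/903 ≈ 78.959
Retention S: 1000/CN − 10 with CN=78.959 → S = 1900/713 ≈ 2.665 in
Initial abstraction Ia = S/5 = (1900/713)/5 = 380/713 ≈ 0.533 in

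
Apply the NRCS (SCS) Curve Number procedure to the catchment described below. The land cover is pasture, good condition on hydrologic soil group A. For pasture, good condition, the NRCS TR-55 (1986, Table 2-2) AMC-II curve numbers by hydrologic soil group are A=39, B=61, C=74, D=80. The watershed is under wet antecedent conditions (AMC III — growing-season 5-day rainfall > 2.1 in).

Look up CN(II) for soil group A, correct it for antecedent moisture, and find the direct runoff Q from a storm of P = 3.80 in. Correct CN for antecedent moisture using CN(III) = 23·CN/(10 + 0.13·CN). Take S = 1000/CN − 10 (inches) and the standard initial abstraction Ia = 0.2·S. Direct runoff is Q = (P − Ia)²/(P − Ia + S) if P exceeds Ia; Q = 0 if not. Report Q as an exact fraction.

Q = 119749249/185871855 in ≈ 0.644 in

NRCS table: pasture, good condition, soil group A → CN(II) = 39
CN(III) from CN(II)=39: (23·39)/(10 + 0.13·39) = 89700/1507 ≈ 59.522
Retention S: 1000/CN − 10 with CN=59.522 → S = 6100/897 ≈ 6.800 in
Ia = 0.2·(6100/897) = 1220/897 in ≈ 1.360 in
Since P=3.800 > Ia=1.360: effective rainfall P−Ia = 10943/4485 in
Runoff Q = (P−Ia)²/(P−Ia+S) = (2.440)²/(2.440+6.800) = 119749249/185871855 ≈ 0.644 in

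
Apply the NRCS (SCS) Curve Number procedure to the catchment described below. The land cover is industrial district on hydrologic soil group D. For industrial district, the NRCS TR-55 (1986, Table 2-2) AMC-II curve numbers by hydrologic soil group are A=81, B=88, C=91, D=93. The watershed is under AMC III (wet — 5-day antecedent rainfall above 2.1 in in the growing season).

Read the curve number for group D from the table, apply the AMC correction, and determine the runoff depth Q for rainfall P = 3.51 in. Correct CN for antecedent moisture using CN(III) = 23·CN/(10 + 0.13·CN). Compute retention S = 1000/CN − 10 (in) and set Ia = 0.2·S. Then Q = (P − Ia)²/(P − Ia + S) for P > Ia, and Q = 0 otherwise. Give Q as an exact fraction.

NRCS table: industrial district, soil group D → CN(II) = 93
Adjust CN=93 to AMC III: 23·93/(10 + 0.13·93) → 2139 ÷ (2209/100) = 213900/2209 ≈ 96.831
Retention S: 1000/CN − 10 with CN=96.831 → S = 700/2139 ≈ 0.327 in
Ia = 0.2·(700/2139) = 140/2139 in ≈ 0.065 in
Excess rainfall: 3.510 − 0.065 = 3.445 in; P > Ia so Q > 0
Q = (736789/213900)²/((736789/213900) + 700/2139) = (542858030521/45753210000)/(806789/213900) = 542858030521/172572167100 in ≈ 3.146 in

Q = 542858030521/172572167100 in ≈ 3.146 in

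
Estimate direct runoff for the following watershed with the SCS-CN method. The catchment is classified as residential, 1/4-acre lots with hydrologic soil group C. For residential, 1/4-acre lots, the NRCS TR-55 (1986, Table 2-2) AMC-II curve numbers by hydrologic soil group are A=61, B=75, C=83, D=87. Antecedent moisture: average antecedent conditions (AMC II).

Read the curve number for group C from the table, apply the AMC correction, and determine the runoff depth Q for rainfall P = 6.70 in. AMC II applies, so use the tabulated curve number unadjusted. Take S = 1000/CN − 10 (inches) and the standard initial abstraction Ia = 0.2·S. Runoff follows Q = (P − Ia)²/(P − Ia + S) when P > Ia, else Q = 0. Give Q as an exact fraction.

Q = 27258841/5744430 in ≈ 4.745 in

NRCS table: residential, 1/4-acre lots, soil group C → CN(II) = 83
Average conditions: CN = 83 (no AMC adjustment).
Max retention: S = 1000/83 − 10 = 170/83 in (≈ 2.048 in)
Initial abstraction Ia = S/5 = (170/83)/5 = 34/83 ≈ 0.410 in
Excess rainfall: 6.700 − 0.410 = 6.290 in; P > Ia so Q > 0
Q = (5221/830)²/((5221/830) + 170/83) = (27258841/688900)/(6921/830) = 27258841/5744430 in ≈ 4.745 in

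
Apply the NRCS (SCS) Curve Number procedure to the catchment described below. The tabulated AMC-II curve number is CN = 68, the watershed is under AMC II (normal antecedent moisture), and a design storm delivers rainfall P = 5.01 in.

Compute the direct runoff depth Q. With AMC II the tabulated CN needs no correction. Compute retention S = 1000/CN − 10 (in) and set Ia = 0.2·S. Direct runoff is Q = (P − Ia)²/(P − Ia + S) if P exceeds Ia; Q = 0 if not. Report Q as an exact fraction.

Q = 47844889/25358900 in ≈ 1.887 in

CN(II) = 68; AMC II needs no correction.
Retention S: 1000/CN − 10 with CN=68.000 → S = 80/17 ≈ 4.706 in
Initial abstraction Ia = S/5 = (80/17)/5 = 16/17 ≈ 0.941 in
Since P=5.010 > Ia=0.941: effective rainfall P−Ia = 6917/1700 in
Q = (6917/1700)²/((6917/1700) + 80/17) = (47844889/2890000)/(14917/1700) = 47844889/25358900 in ≈ 1.887 in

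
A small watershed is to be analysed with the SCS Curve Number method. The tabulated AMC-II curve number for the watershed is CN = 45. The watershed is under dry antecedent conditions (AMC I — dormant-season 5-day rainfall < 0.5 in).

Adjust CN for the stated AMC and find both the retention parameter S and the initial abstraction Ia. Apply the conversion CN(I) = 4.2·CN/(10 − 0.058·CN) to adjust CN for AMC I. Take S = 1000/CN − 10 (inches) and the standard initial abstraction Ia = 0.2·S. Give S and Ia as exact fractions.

S = 5500/189 in ≈ 29.101 in; Ia = 1100/189 in ≈ 5.820 in

Adjust CN=45 to AMC I: 4.2·45/(10 − 0.058·45) → 189 ÷ (739/100) = 18900/739 ≈ 25.575
Max retention: S = 1000/(18900/739) − 10 = 5500/189 in (≈ 29.101 in)
Ia = 0.2·(5500/189) = 1100/189 in ≈ 5.820 in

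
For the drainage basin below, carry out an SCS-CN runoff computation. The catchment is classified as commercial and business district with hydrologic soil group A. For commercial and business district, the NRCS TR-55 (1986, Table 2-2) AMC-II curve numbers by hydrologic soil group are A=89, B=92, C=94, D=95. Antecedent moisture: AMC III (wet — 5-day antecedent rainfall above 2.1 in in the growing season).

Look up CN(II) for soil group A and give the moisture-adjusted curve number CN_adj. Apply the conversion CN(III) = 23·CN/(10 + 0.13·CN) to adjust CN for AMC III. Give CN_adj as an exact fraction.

NRCS table: commercial and business district, soil group A → CN(II) = 89
CN(III) from CN(II)=89: (23·89)/(10 + 0.13·89) = 204700/2157 ≈ 94.900

CN_adj = 204700/2157 ≈ 94.900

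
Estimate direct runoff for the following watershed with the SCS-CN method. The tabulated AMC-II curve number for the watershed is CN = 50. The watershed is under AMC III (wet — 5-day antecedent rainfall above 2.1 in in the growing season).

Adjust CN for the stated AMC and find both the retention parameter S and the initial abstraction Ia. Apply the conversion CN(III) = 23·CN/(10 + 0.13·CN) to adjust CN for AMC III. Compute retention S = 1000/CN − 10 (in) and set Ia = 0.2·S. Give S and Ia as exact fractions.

Adjust CN=50 to AMC III: 23·50/(10 + 0.13·50) → 1150 ÷ (33/2) = 2300/33 ≈ 69.697
Retention S: 1000/CN − 10 with CN=69.697 → S = 100/23 ≈ 4.348 in
Ia = 0.2·(100/23) = 20/23 in ≈ 0.870 in

S = 100/23 in ≈ 4.348 in; Ia = 20/23 in ≈ 0.870 in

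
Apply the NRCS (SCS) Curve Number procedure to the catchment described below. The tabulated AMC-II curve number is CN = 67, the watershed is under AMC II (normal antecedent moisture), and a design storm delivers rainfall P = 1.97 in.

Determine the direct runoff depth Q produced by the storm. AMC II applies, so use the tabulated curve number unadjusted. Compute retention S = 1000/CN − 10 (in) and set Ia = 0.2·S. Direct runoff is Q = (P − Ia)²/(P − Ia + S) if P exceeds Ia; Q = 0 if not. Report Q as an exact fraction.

CN(II) = 67; AMC II needs no correction.
Max retention: S = 1000/67 − 10 = 330/67 in (≈ 4.925 in)
Initial abstraction Ia = S/5 = (330/67)/5 = 66/67 ≈ 0.985 in
P − Ia = 1.970 − 0.985 = 6599/6700 ≈ 0.985 in (> 0, runoff occurs)
Runoff Q = (P−Ia)²/(P−Ia+S) = (0.985)²/(0.985+4.925) = 43546801/265313300 ≈ 0.164 in

Q = 43546801/265313300 in ≈ 0.164 in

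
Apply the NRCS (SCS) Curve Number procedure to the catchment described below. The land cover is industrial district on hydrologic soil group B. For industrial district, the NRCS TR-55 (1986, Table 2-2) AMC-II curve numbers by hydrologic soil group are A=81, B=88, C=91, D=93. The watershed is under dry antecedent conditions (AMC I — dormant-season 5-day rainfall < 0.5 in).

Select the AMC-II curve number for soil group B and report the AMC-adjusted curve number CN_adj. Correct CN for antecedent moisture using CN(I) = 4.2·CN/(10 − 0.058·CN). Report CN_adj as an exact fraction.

CN_adj = 3850/51 ≈ 75.490

NRCS table: industrial district, soil group B → CN(II) = 88
CN(I) from CN(II)=88: (4.2·88)/(10 − 0.058·88) = 3850/51 ≈ 75.490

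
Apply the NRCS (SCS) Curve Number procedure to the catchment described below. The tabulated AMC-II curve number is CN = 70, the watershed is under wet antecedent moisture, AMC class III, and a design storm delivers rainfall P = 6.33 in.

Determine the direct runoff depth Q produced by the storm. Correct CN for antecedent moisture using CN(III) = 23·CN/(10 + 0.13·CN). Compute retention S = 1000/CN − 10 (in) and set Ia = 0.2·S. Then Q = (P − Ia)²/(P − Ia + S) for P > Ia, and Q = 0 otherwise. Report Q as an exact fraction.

Q = 3066434523/675733100 in ≈ 4.538 in

Adjust CN=70 to AMC III: 23·70/(10 + 0.13·70) → 1610 ÷ (191/10) = 16100/191 ≈ 84.293
Retention S: 1000/CN − 10 with CN=84.293 → S = 300/161 ≈ 1.863 in
Ia = 0.2·(300/161) = 60/161 in ≈ 0.373 in
Since P=6.330 > Ia=0.373: effective rainfall P−Ia = 95913/16100 in
Runoff Q = (P−Ia)²/(P−Ia+S) = (5.957)²/(5.957+1.863) = 3066434523/675733100 ≈ 4.538 in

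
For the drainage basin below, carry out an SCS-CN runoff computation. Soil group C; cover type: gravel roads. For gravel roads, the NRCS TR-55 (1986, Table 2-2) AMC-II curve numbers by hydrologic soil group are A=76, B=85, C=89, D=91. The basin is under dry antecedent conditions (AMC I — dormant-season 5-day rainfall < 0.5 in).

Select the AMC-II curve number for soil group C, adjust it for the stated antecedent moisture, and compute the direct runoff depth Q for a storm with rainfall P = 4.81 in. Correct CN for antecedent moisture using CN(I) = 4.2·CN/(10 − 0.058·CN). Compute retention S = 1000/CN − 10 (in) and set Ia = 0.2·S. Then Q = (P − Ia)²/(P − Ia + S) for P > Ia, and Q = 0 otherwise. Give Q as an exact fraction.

NRCS table: gravel roads, soil group C → CN(II) = 89
Dry (AMC I): CN(I) = 4.2·89/(10 − 0.058·89) = (1869/5)/(2419/500) = 186900/2419 ≈ 77.263
S = 1000/(186900/2419) − 10 = 5500/1869 in ≈ 2.943 in
Ia = 0.2S: 0.2·2.943 = 0.589 in (exactly 1100/1869)
Excess rainfall: 4.810 − 0.589 = 4.221 in; P > Ia so Q > 0
Runoff Q = (P−Ia)²/(P−Ia+S) = (4.221)²/(4.221+2.943) = 622503642121/250257044100 ≈ 2.487 in

Q = 622503642121/250257044100 in ≈ 2.487 in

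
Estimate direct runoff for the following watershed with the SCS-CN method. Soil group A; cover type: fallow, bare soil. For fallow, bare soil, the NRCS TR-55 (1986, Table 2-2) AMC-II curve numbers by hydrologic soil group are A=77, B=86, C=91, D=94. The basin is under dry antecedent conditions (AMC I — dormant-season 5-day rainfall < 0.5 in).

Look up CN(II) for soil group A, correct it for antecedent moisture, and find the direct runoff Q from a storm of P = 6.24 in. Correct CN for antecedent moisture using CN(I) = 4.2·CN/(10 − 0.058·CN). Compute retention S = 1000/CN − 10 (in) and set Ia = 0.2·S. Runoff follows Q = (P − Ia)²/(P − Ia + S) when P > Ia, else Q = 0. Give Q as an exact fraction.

Q = 9482085376/4873759275 in ≈ 1.946 in

NRCS table: fallow, bare soil, soil group A → CN(II) = 77
Dry (AMC I): CN(I) = 4.2·77/(10 − 0.058·77) = (1617/5)/(2767/500) = 161700/2767 ≈ 58.439
Retention S: 1000/CN − 10 with CN=58.439 → S = 11500/1617 ≈ 7.112 in
Initial abstraction Ia = S/5 = (11500/1617)/5 = 2300/1617 ≈ 1.422 in
Since P=6.240 > Ia=1.422: effective rainfall P−Ia = 194752/40425 in
Q = (194752/40425)²/((194752/40425) + 11500/1617) = (37928341504/1634180625)/(482252/40425) = 9482085376/4873759275 in ≈ 1.946 in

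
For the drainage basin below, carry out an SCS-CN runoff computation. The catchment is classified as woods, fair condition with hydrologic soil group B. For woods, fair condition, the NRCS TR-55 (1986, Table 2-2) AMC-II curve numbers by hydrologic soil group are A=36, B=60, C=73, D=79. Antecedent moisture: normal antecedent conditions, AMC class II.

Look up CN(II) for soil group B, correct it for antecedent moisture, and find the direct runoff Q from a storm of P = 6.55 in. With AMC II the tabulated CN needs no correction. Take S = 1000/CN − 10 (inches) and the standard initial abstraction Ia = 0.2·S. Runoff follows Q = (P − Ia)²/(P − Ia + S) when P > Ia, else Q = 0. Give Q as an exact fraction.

Q = 97969/42780 in ≈ 2.290 in

NRCS table: woods, fair condition, soil group B → CN(II) = 60
CN(II) = 60; AMC II needs no correction.
Retention S: 1000/CN − 10 with CN=60.000 → S = 20/3 ≈ 6.667 in
Ia = 0.2·(20/3) = 4/3 in ≈ 1.333 in
Since P=6.550 > Ia=1.333: effective rainfall P−Ia = 313/60 in
Runoff Q = (P−Ia)²/(P−Ia+S) = (5.217)²/(5.217+6.667) = 97969/42780 ≈ 2.290 in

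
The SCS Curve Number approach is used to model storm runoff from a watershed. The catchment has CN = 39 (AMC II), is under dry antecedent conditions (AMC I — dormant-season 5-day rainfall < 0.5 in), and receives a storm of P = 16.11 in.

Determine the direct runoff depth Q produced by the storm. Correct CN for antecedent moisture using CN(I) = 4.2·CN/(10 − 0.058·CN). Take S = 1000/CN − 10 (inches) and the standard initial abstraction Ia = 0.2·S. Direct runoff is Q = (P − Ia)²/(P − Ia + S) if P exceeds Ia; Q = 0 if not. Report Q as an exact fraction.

Dry (AMC I): CN(I) = 4.2·39/(10 − 0.058·39) = (819/5)/(3869/500) = 81900/3869 ≈ 21.168
Max retention: S = 1000/(81900/3869) − 10 = 30500/819 in (≈ 37.241 in)
Initial abstraction Ia = S/5 = (30500/819)/5 = 6100/819 ≈ 7.448 in
Excess rainfall: 16.110 − 7.448 = 8.662 in; P > Ia so Q > 0
Q = (709409/81900)²/((709409/81900) + 30500/819) = (503261129281/6707610000)/(3759409/81900) = 503261129281/307895597100 in ≈ 1.635 in

Q = 503261129281/307895597100 in ≈ 1.635 in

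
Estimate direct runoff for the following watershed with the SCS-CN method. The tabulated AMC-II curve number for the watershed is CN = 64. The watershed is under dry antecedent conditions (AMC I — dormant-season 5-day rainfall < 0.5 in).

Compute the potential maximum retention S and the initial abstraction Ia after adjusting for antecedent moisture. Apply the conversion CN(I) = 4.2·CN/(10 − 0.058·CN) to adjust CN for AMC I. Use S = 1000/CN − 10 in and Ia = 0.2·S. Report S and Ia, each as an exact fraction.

Dry (AMC I): CN(I) = 4.2·64/(10 − 0.058·64) = (1344/5)/(786/125) = 5600/131 ≈ 42.748
S = 1000/(5600/131) − 10 = 375/28 in ≈ 13.393 in
Initial abstraction Ia = S/5 = (375/28)/5 = 75/28 ≈ 2.679 in

S = 375/28 in ≈ 13.393 in; Ia = 75/28 in ≈ 2.679 in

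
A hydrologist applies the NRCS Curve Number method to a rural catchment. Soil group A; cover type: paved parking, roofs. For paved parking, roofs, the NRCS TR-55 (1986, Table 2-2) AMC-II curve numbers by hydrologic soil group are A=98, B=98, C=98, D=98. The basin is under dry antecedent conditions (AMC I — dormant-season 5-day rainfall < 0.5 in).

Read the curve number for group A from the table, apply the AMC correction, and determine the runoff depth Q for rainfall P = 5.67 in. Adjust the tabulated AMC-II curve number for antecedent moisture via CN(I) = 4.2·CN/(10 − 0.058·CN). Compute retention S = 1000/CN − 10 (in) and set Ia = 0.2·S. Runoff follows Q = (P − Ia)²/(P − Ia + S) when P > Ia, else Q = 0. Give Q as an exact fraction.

NRCS table: paved parking, roofs, soil group A → CN(II) = 98
Adjust CN=98 to AMC I: 4.2·98/(10 − 0.058·98) → (2058/5) ÷ (1079/250) = 102900/1079 ≈ 95.366
Retention S: 1000/CN − 10 with CN=95.366 → S = 500/1029 ≈ 0.486 in
Ia = 0.2S: 0.2·0.486 = 0.097 in (exactly 100/1029)
P − Ia = 5.670 − 0.097 = 573443/102900 ≈ 5.573 in (> 0, runoff occurs)
Q: (573443/102900)² ÷ (623443/102900) = 328836874249/64152284700 in (≈ 5.126 in)

Q = 328836874249/64152284700 in ≈ 5.126 in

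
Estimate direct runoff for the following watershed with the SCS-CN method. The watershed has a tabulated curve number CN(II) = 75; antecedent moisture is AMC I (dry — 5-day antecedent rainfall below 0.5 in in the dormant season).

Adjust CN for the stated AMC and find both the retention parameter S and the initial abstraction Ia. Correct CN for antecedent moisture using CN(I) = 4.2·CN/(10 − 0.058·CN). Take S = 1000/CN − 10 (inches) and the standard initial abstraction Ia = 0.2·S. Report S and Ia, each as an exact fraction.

S = 500/63 in ≈ 7.937 in; Ia = 100/63 in ≈ 1.587 in

Dry (AMC I): CN(I) = 4.2·75/(10 − 0.058·75) = 315/(113/20) = 6300/113 ≈ 55.752
Max retention: S = 1000/(6300/113) − 10 = 500/63 in (≈ 7.937 in)
Initial abstraction Ia = S/5 = (500/63)/5 = 100/63 ≈ 1.587 in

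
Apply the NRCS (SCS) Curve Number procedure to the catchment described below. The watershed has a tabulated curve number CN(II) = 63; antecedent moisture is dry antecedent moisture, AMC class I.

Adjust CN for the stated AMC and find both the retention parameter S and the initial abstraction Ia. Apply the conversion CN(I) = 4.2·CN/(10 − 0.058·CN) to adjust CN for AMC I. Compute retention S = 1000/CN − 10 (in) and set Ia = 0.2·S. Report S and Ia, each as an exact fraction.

S = 18500/1323 in ≈ 13.983 in; Ia = 3700/1323 in ≈ 2.797 in

Adjust CN=63 to AMC I: 4.2·63/(10 − 0.058·63) → (1323/5) ÷ (3173/500) = 132300/3173 ≈ 41.696
Retention S: 1000/CN − 10 with CN=41.696 → S = 18500/1323 ≈ 13.983 in
Ia = 0.2·(18500/1323) = 3700/1323 in ≈ 2.797 in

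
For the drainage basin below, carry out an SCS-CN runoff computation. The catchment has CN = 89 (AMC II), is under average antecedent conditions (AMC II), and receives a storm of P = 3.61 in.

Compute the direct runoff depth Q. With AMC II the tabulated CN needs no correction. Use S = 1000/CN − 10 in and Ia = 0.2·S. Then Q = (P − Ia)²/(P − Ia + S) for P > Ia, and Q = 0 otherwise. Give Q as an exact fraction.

Average conditions: CN = 89 (no AMC adjustment).
Max retention: S = 1000/89 − 10 = 110/89 in (≈ 1.236 in)
Initial abstraction Ia = S/5 = (110/89)/5 = 22/89 ≈ 0.247 in
P − Ia = 3.610 − 0.247 = 29929/8900 ≈ 3.363 in (> 0, runoff occurs)
Q: (29929/8900)² ÷ (40929/8900) = 895745041/364268100 in (≈ 2.459 in)

Q = 895745041/364268100 in ≈ 2.459 in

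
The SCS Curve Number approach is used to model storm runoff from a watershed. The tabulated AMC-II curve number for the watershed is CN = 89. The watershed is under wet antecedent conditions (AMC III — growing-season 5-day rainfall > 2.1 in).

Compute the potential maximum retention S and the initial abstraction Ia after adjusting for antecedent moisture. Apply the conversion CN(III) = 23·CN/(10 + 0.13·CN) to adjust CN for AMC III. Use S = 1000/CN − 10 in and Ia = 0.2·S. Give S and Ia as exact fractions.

S = 1100/2047 in ≈ 0.537 in; Ia = 220/2047 in ≈ 0.107 in

Adjust CN=89 to AMC III: 23·89/(10 + 0.13·89) → 2047 ÷ (2157/100) = 204700/2157 ≈ 94.900
Retention S: 1000/CN − 10 with CN=94.900 → S = 1100/2047 ≈ 0.537 in
Ia = 0.2S: 0.2·0.537 = 0.107 in (exactly 220/2047)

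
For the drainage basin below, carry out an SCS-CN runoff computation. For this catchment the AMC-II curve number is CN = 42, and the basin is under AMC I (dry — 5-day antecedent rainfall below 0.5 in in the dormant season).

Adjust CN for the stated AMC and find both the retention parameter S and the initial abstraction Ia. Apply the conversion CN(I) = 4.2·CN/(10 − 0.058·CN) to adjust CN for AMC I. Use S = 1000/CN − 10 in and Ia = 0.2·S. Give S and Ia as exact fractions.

Adjust CN=42 to AMC I: 4.2·42/(10 − 0.058·42) → (882/5) ÷ (1891/250) = 44100/1891 ≈ 23.321
Max retention: S = 1000/(44100/1891) − 10 = 14500/441 in (≈ 32.880 in)
Initial abstraction Ia = S/5 = (14500/441)/5 = 2900/441 ≈ 6.576 in

S = 14500/441 in ≈ 32.880 in; Ia = 2900/441 in ≈ 6.576 in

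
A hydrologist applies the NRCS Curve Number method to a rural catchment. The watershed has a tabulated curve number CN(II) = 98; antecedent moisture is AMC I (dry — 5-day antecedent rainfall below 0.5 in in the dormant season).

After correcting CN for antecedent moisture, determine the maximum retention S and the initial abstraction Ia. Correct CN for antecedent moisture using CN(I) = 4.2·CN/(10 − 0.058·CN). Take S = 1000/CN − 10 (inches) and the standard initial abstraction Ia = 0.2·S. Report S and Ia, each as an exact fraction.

Dry (AMC I): CN(I) = 4.2·98/(10 − 0.058·98) = (2058/5)/(1079/250) = 102900/1079 ≈ 95.366
Max retention: S = 1000/(102900/1079) − 10 = 500/1029 in (≈ 0.486 in)
Ia = 0.2S: 0.2·0.486 = 0.097 in (exactly 100/1029)

S = 500/1029 in ≈ 0.486 in; Ia = 100/1029 in ≈ 0.097 in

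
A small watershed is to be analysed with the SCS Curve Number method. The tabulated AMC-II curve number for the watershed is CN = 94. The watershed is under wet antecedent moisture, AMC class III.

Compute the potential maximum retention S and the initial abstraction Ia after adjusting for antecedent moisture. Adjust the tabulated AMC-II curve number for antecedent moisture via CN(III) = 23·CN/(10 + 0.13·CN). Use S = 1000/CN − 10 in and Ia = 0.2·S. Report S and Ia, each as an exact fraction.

S = 300/1081 in ≈ 0.278 in; Ia = 60/1081 in ≈ 0.056 in

Adjust CN=94 to AMC III: 23·94/(10 + 0.13·94) → 2162 ÷ (1111/50) = 108100/1111 ≈ 97.300
S = 1000/(108100/1111) − 10 = 300/1081 in ≈ 0.278 in
Ia = 0.2·(300/1081) = 60/1081 in ≈ 0.056 in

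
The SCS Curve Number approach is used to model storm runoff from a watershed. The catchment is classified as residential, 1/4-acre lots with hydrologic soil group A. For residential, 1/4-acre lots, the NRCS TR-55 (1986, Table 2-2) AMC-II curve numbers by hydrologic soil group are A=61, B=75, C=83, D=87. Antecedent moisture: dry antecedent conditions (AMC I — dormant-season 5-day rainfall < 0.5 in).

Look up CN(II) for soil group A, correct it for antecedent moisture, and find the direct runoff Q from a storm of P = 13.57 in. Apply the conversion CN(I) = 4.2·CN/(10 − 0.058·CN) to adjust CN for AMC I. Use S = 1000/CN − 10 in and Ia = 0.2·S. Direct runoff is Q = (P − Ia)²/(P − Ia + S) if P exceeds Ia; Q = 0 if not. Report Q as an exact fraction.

Q = 201995414721/46946045300 in ≈ 4.303 in

NRCS table: residential, 1/4-acre lots, soil group A → CN(II) = 61
Dry (AMC I): CN(I) = 4.2·61/(10 − 0.058·61) = (1281/5)/(3231/500) = 42700/1077 ≈ 39.647
Max retention: S = 1000/(42700/1077) − 10 = 6500/427 in (≈ 15.222 in)
Ia = 0.2·(6500/427) = 1300/427 in ≈ 3.044 in
P − Ia = 13.570 − 3.044 = 449439/42700 ≈ 10.526 in (> 0, runoff occurs)
Q: (449439/42700)² ÷ (1099439/42700) = 201995414721/46946045300 in (≈ 4.303 in)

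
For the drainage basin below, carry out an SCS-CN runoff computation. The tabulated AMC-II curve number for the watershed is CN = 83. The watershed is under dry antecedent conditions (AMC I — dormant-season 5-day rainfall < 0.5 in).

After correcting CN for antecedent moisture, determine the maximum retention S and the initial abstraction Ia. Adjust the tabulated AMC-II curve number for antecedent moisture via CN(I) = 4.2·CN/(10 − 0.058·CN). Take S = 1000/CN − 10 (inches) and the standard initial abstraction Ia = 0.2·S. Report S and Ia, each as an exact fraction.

Dry (AMC I): CN(I) = 4.2·83/(10 − 0.058·83) = (1743/5)/(2593/500) = 174300/2593 ≈ 67.219
S = 1000/(174300/2593) − 10 = 8500/1743 in ≈ 4.877 in
Initial abstraction Ia = S/5 = (8500/1743)/5 = 1700/1743 ≈ 0.975 in

S = 8500/1743 in ≈ 4.877 in; Ia = 1700/1743 in ≈ 0.975 in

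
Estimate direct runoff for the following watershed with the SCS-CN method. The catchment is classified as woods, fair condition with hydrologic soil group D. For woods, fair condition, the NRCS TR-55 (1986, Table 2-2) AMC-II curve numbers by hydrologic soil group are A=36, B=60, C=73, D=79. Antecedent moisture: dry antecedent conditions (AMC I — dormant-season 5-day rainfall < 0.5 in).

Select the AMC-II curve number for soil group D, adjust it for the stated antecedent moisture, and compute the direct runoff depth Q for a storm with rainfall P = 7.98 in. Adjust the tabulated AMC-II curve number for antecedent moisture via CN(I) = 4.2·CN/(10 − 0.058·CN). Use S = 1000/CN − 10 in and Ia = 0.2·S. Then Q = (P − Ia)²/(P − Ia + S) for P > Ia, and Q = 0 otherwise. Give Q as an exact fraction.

Q = 703363441/203507950 in ≈ 3.456 in

NRCS table: woods, fair condition, soil group D → CN(II) = 79
Adjust CN=79 to AMC I: 4.2·79/(10 − 0.058·79) → (1659/5) ÷ (2709/500) = 7900/129 ≈ 61.240
Retention S: 1000/CN − 10 with CN=61.240 → S = 500/79 ≈ 6.329 in
Initial abstraction Ia = S/5 = (500/79)/5 = 100/79 ≈ 1.266 in
Excess rainfall: 7.980 − 1.266 = 6.714 in; P > Ia so Q > 0
Runoff Q = (P−Ia)²/(P−Ia+S) = (6.714)²/(6.714+6.329) = 703363441/203507950 ≈ 3.456 in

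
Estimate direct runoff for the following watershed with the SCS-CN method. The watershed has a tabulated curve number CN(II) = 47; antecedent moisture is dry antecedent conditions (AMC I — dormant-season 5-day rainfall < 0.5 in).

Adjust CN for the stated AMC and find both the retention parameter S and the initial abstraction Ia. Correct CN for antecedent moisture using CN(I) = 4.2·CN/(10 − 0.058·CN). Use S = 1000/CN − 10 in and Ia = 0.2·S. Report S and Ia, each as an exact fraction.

S = 26500/987 in ≈ 26.849 in; Ia = 5300/987 in ≈ 5.370 in

Adjust CN=47 to AMC I: 4.2·47/(10 − 0.058·47) → (987/5) ÷ (3637/500) = 98700/3637 ≈ 27.138
S = 1000/(98700/3637) − 10 = 26500/987 in ≈ 26.849 in
Ia = 0.2·(26500/987) = 5300/987 in ≈ 5.370 in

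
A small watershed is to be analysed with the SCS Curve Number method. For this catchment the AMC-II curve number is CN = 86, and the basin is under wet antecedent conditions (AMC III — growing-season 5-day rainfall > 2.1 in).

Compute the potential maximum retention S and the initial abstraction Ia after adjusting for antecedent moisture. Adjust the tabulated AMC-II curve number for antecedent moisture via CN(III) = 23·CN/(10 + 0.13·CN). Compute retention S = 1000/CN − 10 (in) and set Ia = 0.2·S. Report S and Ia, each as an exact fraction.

S = 700/989 in ≈ 0.708 in; Ia = 140/989 in ≈ 0.142 in

CN(III) from CN(II)=86: (23·86)/(10 + 0.13·86) = 98900/1059 ≈ 93.390
S = 1000/(98900/1059) − 10 = 700/989 in ≈ 0.708 in
Ia = 0.2S: 0.2·0.708 = 0.142 in (exactly 140/989)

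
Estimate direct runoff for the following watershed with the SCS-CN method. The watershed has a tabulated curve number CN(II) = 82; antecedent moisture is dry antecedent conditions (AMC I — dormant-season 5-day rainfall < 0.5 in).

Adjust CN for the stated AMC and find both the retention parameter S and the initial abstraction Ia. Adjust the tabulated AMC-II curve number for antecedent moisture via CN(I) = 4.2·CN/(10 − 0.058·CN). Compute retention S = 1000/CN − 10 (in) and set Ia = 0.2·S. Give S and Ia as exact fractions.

S = 1500/287 in ≈ 5.226 in; Ia = 300/287 in ≈ 1.045 in

Dry (AMC I): CN(I) = 4.2·82/(10 − 0.058·82) = (1722/5)/(1311/250) = 28700/437 ≈ 65.675
S = 1000/(28700/437) − 10 = 1500/287 in ≈ 5.226 in
Initial abstraction Ia = S/5 = (1500/287)/5 = 300/287 ≈ 1.045 in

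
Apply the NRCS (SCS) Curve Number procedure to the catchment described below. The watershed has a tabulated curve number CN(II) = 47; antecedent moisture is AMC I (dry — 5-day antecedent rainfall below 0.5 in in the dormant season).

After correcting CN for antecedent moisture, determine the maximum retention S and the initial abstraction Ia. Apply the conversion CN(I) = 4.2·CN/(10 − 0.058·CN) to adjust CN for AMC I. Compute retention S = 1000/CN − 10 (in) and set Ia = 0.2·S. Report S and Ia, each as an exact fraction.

Adjust CN=47 to AMC I: 4.2·47/(10 − 0.058·47) → (987/5) ÷ (3637/500) = 98700/3637 ≈ 27.138
S = 1000/(98700/3637) − 10 = 26500/987 in ≈ 26.849 in
Initial abstraction Ia = S/5 = (26500/987)/5 = 5300/987 ≈ 5.370 in

S = 26500/987 in ≈ 26.849 in; Ia = 5300/987 in ≈ 5.370 in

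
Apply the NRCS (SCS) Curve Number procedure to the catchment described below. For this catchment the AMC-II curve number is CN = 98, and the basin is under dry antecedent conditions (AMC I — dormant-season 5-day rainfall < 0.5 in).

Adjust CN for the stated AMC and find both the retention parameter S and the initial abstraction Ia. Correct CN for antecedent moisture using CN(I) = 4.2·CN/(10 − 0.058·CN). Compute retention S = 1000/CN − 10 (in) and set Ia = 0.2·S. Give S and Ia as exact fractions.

Adjust CN=98 to AMC I: 4.2·98/(10 − 0.058·98) → (2058/5) ÷ (1079/250) = 102900/1079 ≈ 95.366
Max retention: S = 1000/(102900/1079) − 10 = 500/1029 in (≈ 0.486 in)
Ia = 0.2S: 0.2·0.486 = 0.097 in (exactly 100/1029)

S = 500/1029 in ≈ 0.486 in; Ia = 100/1029 in ≈ 0.097 in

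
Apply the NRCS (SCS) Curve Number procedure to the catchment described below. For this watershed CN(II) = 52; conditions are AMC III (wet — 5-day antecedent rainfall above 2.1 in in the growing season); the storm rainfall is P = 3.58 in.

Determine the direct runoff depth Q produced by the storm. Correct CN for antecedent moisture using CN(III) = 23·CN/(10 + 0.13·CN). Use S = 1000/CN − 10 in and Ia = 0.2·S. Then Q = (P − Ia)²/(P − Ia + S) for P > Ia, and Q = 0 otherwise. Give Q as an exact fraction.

Q = 1723993441/1517738950 in ≈ 1.136 in

CN(III) from CN(II)=52: (23·52)/(10 + 0.13·52) = 29900/419 ≈ 71.360
Max retention: S = 1000/(29900/419) − 10 = 1200/299 in (≈ 4.013 in)
Initial abstraction Ia = S/5 = (1200/299)/5 = 240/299 ≈ 0.803 in
Excess rainfall: 3.580 − 0.803 = 2.777 in; P > Ia so Q > 0
Runoff Q = (P−Ia)²/(P−Ia+S) = (2.777)²/(2.777+4.013) = 1723993441/1517738950 ≈ 1.136 in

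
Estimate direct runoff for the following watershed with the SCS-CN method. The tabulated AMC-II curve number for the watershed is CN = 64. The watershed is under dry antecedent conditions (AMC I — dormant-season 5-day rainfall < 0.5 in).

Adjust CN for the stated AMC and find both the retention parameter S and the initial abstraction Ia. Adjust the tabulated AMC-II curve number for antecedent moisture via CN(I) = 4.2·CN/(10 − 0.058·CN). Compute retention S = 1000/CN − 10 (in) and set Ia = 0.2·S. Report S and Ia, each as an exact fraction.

Dry (AMC I): CN(I) = 4.2·64/(10 − 0.058·64) = (1344/5)/(786/125) = 5600/131 ≈ 42.748
Max retention: S = 1000/(5600/131) − 10 = 375/28 in (≈ 13.393 in)
Ia = 0.2·(375/28) = 75/28 in ≈ 2.679 in

S = 375/28 in ≈ 13.393 in; Ia = 75/28 in ≈ 2.679 in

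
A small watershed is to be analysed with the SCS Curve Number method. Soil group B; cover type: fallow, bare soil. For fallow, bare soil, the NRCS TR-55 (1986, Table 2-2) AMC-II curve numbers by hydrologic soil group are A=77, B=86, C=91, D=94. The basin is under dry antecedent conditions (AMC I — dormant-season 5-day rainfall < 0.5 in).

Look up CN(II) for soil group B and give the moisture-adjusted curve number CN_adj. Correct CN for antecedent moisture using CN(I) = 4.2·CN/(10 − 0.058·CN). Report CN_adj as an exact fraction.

CN_adj = 12900/179 ≈ 72.067

NRCS table: fallow, bare soil, soil group B → CN(II) = 86
Dry (AMC I): CN(I) = 4.2·86/(10 − 0.058·86) = (1806/5)/(1253/250) = 12900/179 ≈ 72.067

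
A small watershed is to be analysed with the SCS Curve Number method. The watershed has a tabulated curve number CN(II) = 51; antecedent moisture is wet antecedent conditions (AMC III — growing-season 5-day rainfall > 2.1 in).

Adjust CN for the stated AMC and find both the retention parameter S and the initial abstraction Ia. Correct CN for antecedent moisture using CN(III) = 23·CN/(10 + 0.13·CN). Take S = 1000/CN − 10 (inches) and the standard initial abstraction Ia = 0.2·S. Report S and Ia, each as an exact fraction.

CN(III) from CN(II)=51: (23·51)/(10 + 0.13·51) = 117300/1663 ≈ 70.535
Retention S: 1000/CN − 10 with CN=70.535 → S = 4900/1173 ≈ 4.177 in
Ia = 0.2·(4900/1173) = 980/1173 in ≈ 0.835 in

S = 4900/1173 in ≈ 4.177 in; Ia = 980/1173 in ≈ 0.835 in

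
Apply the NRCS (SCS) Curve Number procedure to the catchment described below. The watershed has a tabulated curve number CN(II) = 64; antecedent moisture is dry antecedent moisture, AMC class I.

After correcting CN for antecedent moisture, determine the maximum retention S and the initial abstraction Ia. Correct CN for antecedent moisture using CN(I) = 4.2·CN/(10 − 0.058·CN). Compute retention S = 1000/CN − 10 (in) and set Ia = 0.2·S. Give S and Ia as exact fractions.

Dry (AMC I): CN(I) = 4.2·64/(10 − 0.058·64) = (1344/5)/(786/125) = 5600/131 ≈ 42.748
Retention S: 1000/CN − 10 with CN=42.748 → S = 375/28 ≈ 13.393 in
Ia = 0.2S: 0.2·13.393 = 2.679 in (exactly 75/28)

S = 375/28 in ≈ 13.393 in; Ia = 75/28 in ≈ 2.679 in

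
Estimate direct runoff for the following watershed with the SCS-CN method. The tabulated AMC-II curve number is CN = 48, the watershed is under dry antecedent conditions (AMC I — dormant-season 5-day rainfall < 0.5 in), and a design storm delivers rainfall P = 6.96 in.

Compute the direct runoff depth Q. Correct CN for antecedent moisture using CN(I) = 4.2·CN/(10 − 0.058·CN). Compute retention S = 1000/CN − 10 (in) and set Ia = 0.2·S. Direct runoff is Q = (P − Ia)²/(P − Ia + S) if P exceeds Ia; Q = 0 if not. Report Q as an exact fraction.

Q = 8048569/68452650 in ≈ 0.118 in

CN(I) from CN(II)=48: (4.2·48)/(10 − 0.058·48) = 12600/451 ≈ 27.938
Max retention: S = 1000/(12600/451) − 10 = 1625/63 in (≈ 25.794 in)
Ia = 0.2S: 0.2·25.794 = 5.159 in (exactly 325/63)
Excess rainfall: 6.960 − 5.159 = 1.801 in; P > Ia so Q > 0
Runoff Q = (P−Ia)²/(P−Ia+S) = (1.801)²/(1.801+25.794) = 8048569/68452650 ≈ 0.118 in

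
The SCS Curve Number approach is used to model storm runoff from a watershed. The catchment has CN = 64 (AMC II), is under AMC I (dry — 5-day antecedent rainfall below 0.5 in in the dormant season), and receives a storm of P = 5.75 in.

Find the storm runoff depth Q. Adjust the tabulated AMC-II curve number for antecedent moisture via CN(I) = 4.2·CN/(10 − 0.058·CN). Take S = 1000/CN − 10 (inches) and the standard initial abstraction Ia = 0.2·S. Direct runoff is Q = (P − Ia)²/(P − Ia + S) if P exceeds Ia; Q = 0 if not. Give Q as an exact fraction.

CN(I) from CN(II)=64: (4.2·64)/(10 − 0.058·64) = 5600/131 ≈ 42.748
Max retention: S = 1000/(5600/131) − 10 = 375/28 in (≈ 13.393 in)
Ia = 0.2S: 0.2·13.393 = 2.679 in (exactly 75/28)
Since P=5.750 > Ia=2.679: effective rainfall P−Ia = 43/14 in
Q: (43/14)² ÷ (461/28) = 1849/3227 in (≈ 0.573 in)

Q = 1849/3227 in ≈ 0.573 in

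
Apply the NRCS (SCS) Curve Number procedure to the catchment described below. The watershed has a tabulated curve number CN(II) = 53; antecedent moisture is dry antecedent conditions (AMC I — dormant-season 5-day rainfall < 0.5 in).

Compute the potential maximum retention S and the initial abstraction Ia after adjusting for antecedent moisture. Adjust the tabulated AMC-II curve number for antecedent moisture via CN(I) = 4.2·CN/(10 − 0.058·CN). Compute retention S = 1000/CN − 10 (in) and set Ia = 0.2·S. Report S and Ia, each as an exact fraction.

Dry (AMC I): CN(I) = 4.2·53/(10 − 0.058·53) = (1113/5)/(3463/500) = 111300/3463 ≈ 32.140
Retention S: 1000/CN − 10 with CN=32.140 → S = 23500/1113 ≈ 21.114 in
Ia = 0.2S: 0.2·21.114 = 4.223 in (exactly 4700/1113)

S = 23500/1113 in ≈ 21.114 in; Ia = 4700/1113 in ≈ 4.223 in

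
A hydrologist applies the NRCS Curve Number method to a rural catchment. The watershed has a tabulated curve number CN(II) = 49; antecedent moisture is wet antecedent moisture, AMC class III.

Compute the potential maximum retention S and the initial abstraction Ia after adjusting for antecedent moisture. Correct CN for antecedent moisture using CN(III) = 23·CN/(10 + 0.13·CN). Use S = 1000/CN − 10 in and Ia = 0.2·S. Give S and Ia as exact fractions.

Adjust CN=49 to AMC III: 23·49/(10 + 0.13·49) → 1127 ÷ (1637/100) = 112700/1637 ≈ 68.845
Retention S: 1000/CN − 10 with CN=68.845 → S = 5100/1127 ≈ 4.525 in
Ia = 0.2S: 0.2·4.525 = 0.905 in (exactly 1020/1127)

S = 5100/1127 in ≈ 4.525 in; Ia = 1020/1127 in ≈ 0.905 in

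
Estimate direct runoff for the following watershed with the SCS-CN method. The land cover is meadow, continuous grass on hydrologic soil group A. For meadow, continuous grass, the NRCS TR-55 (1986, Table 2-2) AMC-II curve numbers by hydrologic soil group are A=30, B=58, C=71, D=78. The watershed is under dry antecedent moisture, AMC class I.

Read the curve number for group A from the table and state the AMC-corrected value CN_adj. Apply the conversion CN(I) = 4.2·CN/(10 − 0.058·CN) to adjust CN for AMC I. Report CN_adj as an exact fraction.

CN_adj = 900/59 ≈ 15.254

NRCS table: meadow, continuous grass, soil group A → CN(II) = 30
Adjust CN=30 to AMC I: 4.2·30/(10 − 0.058·30) → 126 ÷ (413/50) = 900/59 ≈ 15.254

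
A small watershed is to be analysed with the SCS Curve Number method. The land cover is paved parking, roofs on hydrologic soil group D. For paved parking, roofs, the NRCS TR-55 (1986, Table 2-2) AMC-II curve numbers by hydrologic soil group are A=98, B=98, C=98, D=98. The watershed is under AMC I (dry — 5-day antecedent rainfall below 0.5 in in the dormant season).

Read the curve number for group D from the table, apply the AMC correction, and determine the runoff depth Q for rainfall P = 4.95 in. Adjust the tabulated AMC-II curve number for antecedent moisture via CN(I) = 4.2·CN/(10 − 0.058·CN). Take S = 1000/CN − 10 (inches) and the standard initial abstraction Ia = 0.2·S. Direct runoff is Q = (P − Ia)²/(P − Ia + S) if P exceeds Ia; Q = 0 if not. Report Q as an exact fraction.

NRCS table: paved parking, roofs, soil group D → CN(II) = 98
CN(I) from CN(II)=98: (4.2·98)/(10 − 0.058·98) = 102900/1079 ≈ 95.366
Retention S: 1000/CN − 10 with CN=95.366 → S = 500/1029 ≈ 0.486 in
Ia = 0.2·(500/1029) = 100/1029 in ≈ 0.097 in
Excess rainfall: 4.950 − 0.097 = 4.853 in; P > Ia so Q > 0
Runoff Q = (P−Ia)²/(P−Ia+S) = (4.853)²/(4.853+0.486) = 9974216641/2261145180 ≈ 4.411 in

Q = 9974216641/2261145180 in ≈ 4.411 in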